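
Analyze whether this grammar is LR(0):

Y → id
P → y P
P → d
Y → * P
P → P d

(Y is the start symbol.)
No. Shift-reduce conflict between [Y → * P .] and [P → P . d]

A grammar is LR(0) if no state in the canonical LR(0) collection has:
  - both a shift item (dot before a terminal) and a complete item (shift-reduce conflict), or
  - two or more complete items (reduce-reduce conflict; the accept item [Y' → Y .] counts as a complete item here).

Augment with Y' → Y and build the canonical LR(0) collection (I0 = CLOSURE({[Y' → . Y]}), then GOTO on every symbol after a dot until no new states appear). It has 9 states:
  I0: { [Y → . * P], [Y → . id], [Y' → . Y] }  — shift
  I1: { [P → . P d], [P → . d], [P → . y P], [Y → * . P] }  — shift
  I2: { [Y' → Y .] }  — accept
  I3: { [Y → id .] }  — reduce
  I4: { [P → P . d], [Y → * P .] }  — shift, reduce
  I5: { [P → d .] }  — reduce
  I6: { [P → . P d], [P → . d], [P → . y P], [P → y . P] }  — shift
  I7: { [P → P . d], [P → y P .] }  — shift, reduce
  I8: { [P → P d .] }  — reduce

Conflict in state I4:
  Shift-reduce conflict between [Y → * P .] and [P → P . d]
So the grammar is NOT LR(0).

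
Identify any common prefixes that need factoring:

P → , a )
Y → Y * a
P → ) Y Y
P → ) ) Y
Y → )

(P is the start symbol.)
Left-factoring is needed when two productions for the same non-terminal
share a common prefix on the right-hand side.

Productions for P:
  P → , a )
  P → ) Y Y
  P → ) ) Y
Productions for Y:
  Y → Y * a
  Y → )

Found common prefix ')' in productions for P

Answer: Yes, P has productions with common prefix ')'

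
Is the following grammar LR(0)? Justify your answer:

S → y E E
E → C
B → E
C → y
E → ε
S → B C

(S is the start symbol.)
A grammar is LR(0) if no state in the canonical LR(0) collection has:
  - both a shift item (dot before a terminal) and a complete item (shift-reduce conflict), or
  - two or more complete items (reduce-reduce conflict; the accept item [S' → S .] counts as a complete item here).

Augment with S' → S and build the canonical LR(0) collection (I0 = CLOSURE({[S' → . S]}), then GOTO on every symbol after a dot until no new states appear). It has 10 states:
  I0: { [B → . E], [C → . y], [E → . C], [E → .], [S → . B C], [S → . y E E], [S' → . S] }  — shift, reduce
  I1: { [C → . y], [S → B . C] }  — shift
  I2: { [E → C .] }  — reduce
  I3: { [B → E .] }  — reduce
  I4: { [S' → S .] }  — accept
  I5: { [C → . y], [C → y .], [E → . C], [E → .], [S → y . E E] }  — shift, 2 reduces
  I6: { [C → . y], [E → . C], [E → .], [S → y E . E] }  — shift, reduce
  I7: { [C → y .] }  — reduce
  I8: { [S → y E E .] }  — reduce
  I9: { [S → B C .] }  — reduce

Conflict in state I0:
  Shift-reduce conflict between [E → .] and [C → . y]
So the grammar is NOT LR(0).

Answer: No. Shift-reduce conflict between [E → .] and [C → . y]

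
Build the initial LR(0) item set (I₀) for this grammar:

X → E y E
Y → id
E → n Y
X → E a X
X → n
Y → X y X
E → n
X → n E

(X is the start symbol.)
First, augment the grammar with X' → X
I₀ = CLOSURE({ [X' → . X] }):
  [X' → . X] has the dot before X: add [X → . E y E], [X → . E a X], [X → . n], [X → . n E]
  [X → . E y E] has the dot before E: add [E → . n Y], [E → . n]
No further items can be added.

I₀ = { [E → . n Y], [E → . n], [X → . E a X], [X → . E y E], [X → . n E], [X → . n], [X' → . X] }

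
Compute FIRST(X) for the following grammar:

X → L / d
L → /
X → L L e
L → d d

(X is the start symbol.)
{ '/', 'd' }

FIRST sets of the other non-terminals involved (by the same procedure, iterated to a fixed point):
  FIRST(L) = { '/', 'd' }

From X → L / d:
  - L is a non-terminal: add FIRST(L) \ {ε} = { '/', 'd' }
    L is not nullable, so stop
From X → L L e:
  - L is a non-terminal: add FIRST(L) \ {ε} = { '/', 'd' }
    L is not nullable, so stop

Collecting: FIRST(X) = { '/', 'd' }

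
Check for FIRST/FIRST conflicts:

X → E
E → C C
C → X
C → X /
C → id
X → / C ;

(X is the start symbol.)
A FIRST/FIRST conflict occurs when two productions N → α and N → β for the same non-terminal have FIRST(α) ∩ FIRST(β) ≠ ∅ (with ε ∈ FIRST of a nullable right-hand side, so two nullable alternatives also conflict).

FIRST sets of the non-terminals at (or reachable through a nullable prefix from) the front of some alternative:
  FIRST(E) = { '/', 'id' }
  FIRST(X) = { '/', 'id' }

Productions for X:
  X → E: FIRST = { '/', 'id' }
  X → / C ;: FIRST = { '/' }
Productions for C:
  C → X: FIRST = { '/', 'id' }
  C → X /: FIRST = { '/', 'id' }
  C → id: FIRST = { 'id' }
E has only one production, so no FIRST/FIRST conflict is possible there.

Conflict for X: X → E and X → / C ;
  Overlap: { '/' }
Conflict for C: C → X and C → X /
  Overlap: { '/', 'id' }
Conflict for C: C → X and C → id
  Overlap: { 'id' }
Conflict for C: C → X / and C → id
  Overlap: { 'id' }

Answer: Yes. X → E / X → '/' C ';' on { '/' }; C → X / C → X '/' on { '/', 'id' }; C → X / C → id on { 'id' }; C → X '/' / C → id on { 'id' }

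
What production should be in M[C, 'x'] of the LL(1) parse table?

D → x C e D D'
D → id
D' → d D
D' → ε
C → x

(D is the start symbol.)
To find M[C, 'x'], we find productions for C where 'x' is in the predict set (PREDICT(N → α) = (FIRST(α) \ {ε}) ∪ (FOLLOW(N) if α ⇒* ε)).

C → x: PREDICT = { 'x' }
  'x' is in predict set, so this production goes in M[C, 'x']

M[C, 'x'] = C → x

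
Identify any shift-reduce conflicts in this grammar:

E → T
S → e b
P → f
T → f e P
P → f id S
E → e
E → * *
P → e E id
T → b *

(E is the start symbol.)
A shift-reduce conflict occurs when an LR(0) state has both:
  - a complete (reduce) item [A → α .] (dot at the end), and
  - a shift item [B → β . c γ] (dot before a terminal).

Augment with E' → E and build the canonical LR(0) collection (I0 = CLOSURE({[E' → . E]}), then GOTO on every symbol after a dot until no new states appear). It has 19 states:
  I0: { [E → . * *], [E → . T], [E → . e], [E' → . E], [T → . b *], [T → . f e P] }  — shift
  I1: { [E → * . *] }  — shift
  I2: { [E' → E .] }  — accept
  I3: { [E → T .] }  — reduce
  I4: { [T → b . *] }  — shift
  I5: { [E → e .] }  — reduce
  I6: { [T → f . e P] }  — shift
  I7: { [P → . e E id], [P → . f id S], [P → . f], [T → f e . P] }  — shift
  I8: { [T → f e P .] }  — reduce
  I9: { [E → . * *], [E → . T], [E → . e], [P → e . E id], [T → . b *], [T → . f e P] }  — shift
  I10: { [P → f . id S], [P → f .] }  — shift, reduce
  I11: { [P → f id . S], [S → . e b] }  — shift
  I12: { [P → f id S .] }  — reduce
  I13: { [S → e . b] }  — shift
  I14: { [S → e b .] }  — reduce
  I15: { [P → e E . id] }  — shift
  I16: { [P → e E id .] }  — reduce
  I17: { [T → b * .] }  — reduce
  I18: { [E → * * .] }  — reduce

I10 contains reduce item [P → f .] and shift item [P → f . id S] — shift-reduce conflict.

Answer: Yes — I10: [P → f .] vs [P → f . id S]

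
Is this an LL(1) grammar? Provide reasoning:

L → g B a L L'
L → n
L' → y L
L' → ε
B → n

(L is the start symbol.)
Relevant sets:
  FOLLOW(L') = { $, 'y' }

For L:
  PREDICT(L → g B a L L') = { 'g' }
  PREDICT(L → n) = { 'n' }
For L':
  PREDICT(L' → y L) = { 'y' }
  PREDICT(L' → ε) = { $, 'y' }
B has a single production, so nothing to check there.

Conflict found: Predict set conflict for L': { 'y' }
The grammar is NOT LL(1).

Answer: No. Predict set conflict for L': { 'y' }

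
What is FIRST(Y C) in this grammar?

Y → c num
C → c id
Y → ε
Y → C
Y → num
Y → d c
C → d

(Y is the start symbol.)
{ 'c', 'd', 'num' }

FIRST sets of the non-terminals involved (from the grammar, by fixed-point iteration):
  FIRST(Y) = { 'c', 'd', 'num', ε }
  FIRST(C) = { 'c', 'd' }

To compute FIRST(Y C), process the symbols left to right:
Symbol Y is a non-terminal. Add FIRST(Y) \ {ε} = { 'c', 'd', 'num' }
Y is nullable (ε ∈ FIRST(Y)), continue to the next symbol.
Symbol C is a non-terminal. Add FIRST(C) \ {ε} = { 'c', 'd' }
C is not nullable (ε ∉ FIRST(C)), so stop here.
FIRST(Y C) = { 'c', 'd', 'num' }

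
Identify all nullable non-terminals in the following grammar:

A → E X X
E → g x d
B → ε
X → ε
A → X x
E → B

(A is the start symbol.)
A non-terminal is nullable if it can derive ε (the empty string): either it has an ε-production, or it has a production whose right-hand side consists entirely of nullable non-terminals.

ε-productions: B → ε, X → ε
So B, X are immediately nullable.
E → B: every symbol on the right is nullable, so E is nullable too.
A → E X X: every symbol on the right is nullable, so A is nullable too.
Every non-terminal is now nullable.
Nullable = { 'A', 'B', 'E', 'X' }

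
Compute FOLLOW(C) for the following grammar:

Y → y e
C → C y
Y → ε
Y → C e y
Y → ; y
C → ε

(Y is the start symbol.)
In C → C y: C is followed by y, add FIRST(y) \ {ε} = { 'y' }
In Y → C e y: C is followed by e y, add FIRST(e y) \ {ε} = { 'e' }

Taking the union: FOLLOW(C) = { 'e', 'y' }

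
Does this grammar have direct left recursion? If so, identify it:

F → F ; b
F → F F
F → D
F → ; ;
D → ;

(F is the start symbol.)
F → F ; b: LEFT RECURSIVE (starts with F)
F → F F: LEFT RECURSIVE (starts with F)
F → D: starts with D
F → ; ;: starts with ';'
D → ;: starts with ';'

The grammar has direct left recursion on: F.

Answer: Yes, F is left-recursive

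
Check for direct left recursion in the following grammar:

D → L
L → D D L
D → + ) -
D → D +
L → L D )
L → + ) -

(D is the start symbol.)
D → L: starts with L
L → D D L: starts with D
D → + ) -: starts with '+'
D → D +: LEFT RECURSIVE (starts with D)
L → L D ): LEFT RECURSIVE (starts with L)
L → + ) -: starts with '+'

The grammar has direct left recursion on: D, L.

Answer: Yes, D, L are left-recursive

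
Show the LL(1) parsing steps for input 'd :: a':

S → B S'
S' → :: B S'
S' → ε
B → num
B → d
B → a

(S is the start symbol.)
Stack is shown with the top on the left.

Stack      Input     Action
---------------------------
S $        d :: a $  output S → B S'
B S' $     d :: a $  output B → d
d S' $     d :: a $  match 'd'
S' $       :: a $    output S' → :: B S'
:: B S' $  :: a $    match '::'
B S' $     a $       output B → a
a S' $     a $       match 'a'
S' $       $         output S' → ε
$          $         accept

The string is accepted.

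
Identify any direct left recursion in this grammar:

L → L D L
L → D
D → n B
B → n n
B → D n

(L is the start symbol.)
Direct left recursion occurs when N → N α for some non-terminal N (the right-hand side begins with the left-hand side itself).

L → L D L: LEFT RECURSIVE (starts with L)
L → D: starts with D
D → n B: starts with n
B → n n: starts with n
B → D n: starts with D

The grammar has direct left recursion on: L.

Answer: Yes, L is left-recursive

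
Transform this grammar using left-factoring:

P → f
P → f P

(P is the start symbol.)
P → f P'
P' → ε
P' → P

Left-factoring transforms A → αβ₁ | αβ₂ into A → αA' and A' → β₁ | β₂
(α is the longest common prefix among the alternatives). Repeat until
no nonterminal has two alternatives with a common prefix.

Round 1: P has alternatives sharing prefix 'f'. Introduce P': P → f P'
  Add: P' → ε
  Add: P' → P

No remaining common prefixes — done.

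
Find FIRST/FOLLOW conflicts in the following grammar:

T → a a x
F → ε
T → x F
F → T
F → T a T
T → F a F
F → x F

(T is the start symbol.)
Yes. F → T with FOLLOW(F) on { 'a' }; F → T a T with FOLLOW(F) on { 'a' }

Nullable non-terminals: F.
FIRST sets used below: FIRST(T) = { 'a', 'x' }

F: nullable alternative(s) F → ε; FOLLOW(F) = { $, 'a' }
  F → ε: FIRST \ {ε} = { } — this is the only nullable alternative, skip
  F → T: FIRST \ {ε} = { 'a', 'x' } — overlaps FOLLOW(F) on { 'a' }: CONFLICT
  F → T a T: FIRST \ {ε} = { 'a', 'x' } — overlaps FOLLOW(F) on { 'a' }: CONFLICT
  F → x F: FIRST \ {ε} = { 'x' } — disjoint from FOLLOW(F)

T has no nullable alternative, so no FIRST/FOLLOW check is needed there.

So the grammar has 2 FIRST/FOLLOW conflicts (marked CONFLICT above).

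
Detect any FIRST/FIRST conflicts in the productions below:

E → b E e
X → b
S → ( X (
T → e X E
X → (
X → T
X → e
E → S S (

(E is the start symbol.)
FIRST sets of the non-terminals at (or reachable through a nullable prefix from) the front of some alternative:
  FIRST(S) = { '(' }
  FIRST(T) = { 'e' }

Productions for E:
  E → b E e: FIRST = { 'b' }
  E → S S (: FIRST = { '(' }
Productions for X:
  X → b: FIRST = { 'b' }
  X → (: FIRST = { '(' }
  X → T: FIRST = { 'e' }
  X → e: FIRST = { 'e' }
S, T have only one production, so no FIRST/FIRST conflict is possible there.

Conflict for X: X → T and X → e
  Overlap: { 'e' }

Answer: Yes. X → T / X → e on { 'e' }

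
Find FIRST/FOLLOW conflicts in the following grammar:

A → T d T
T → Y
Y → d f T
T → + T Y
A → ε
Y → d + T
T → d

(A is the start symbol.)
Nullable non-terminals: A.
FIRST sets used below: FIRST(T) = { '+', 'd' }

A: nullable alternative(s) A → ε; FOLLOW(A) = { $ }
  A → T d T: FIRST \ {ε} = { '+', 'd' } — disjoint from FOLLOW(A)
  A → ε: FIRST \ {ε} = { } — this is the only nullable alternative, skip

T, Y have no nullable alternative, so no FIRST/FOLLOW check is needed there.

No FIRST/FOLLOW conflicts found.

Answer: No FIRST/FOLLOW conflicts.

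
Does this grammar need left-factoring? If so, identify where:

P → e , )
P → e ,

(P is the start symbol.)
Yes, P has productions with common prefix 'e ,'

Left-factoring is needed when two productions for the same non-terminal
share a common prefix on the right-hand side.

Productions for P:
  P → e , )
  P → e ,

Found common prefix 'e ,' in productions for P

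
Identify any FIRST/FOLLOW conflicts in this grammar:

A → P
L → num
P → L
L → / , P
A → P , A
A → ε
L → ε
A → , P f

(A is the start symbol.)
Nullable non-terminals: A, L, P.
FIRST sets used below: FIRST(P) = { '/', 'num', ε }

A: nullable alternative(s) A → P, A → ε; FOLLOW(A) = { $ }
  A → P: FIRST \ {ε} = { '/', 'num' } — disjoint from FOLLOW(A)
  A → P , A: FIRST \ {ε} = { ',', '/', 'num' } — disjoint from FOLLOW(A)
  A → ε: FIRST \ {ε} = { } — disjoint from FOLLOW(A)
  A → , P f: FIRST \ {ε} = { ',' } — disjoint from FOLLOW(A)

L: nullable alternative(s) L → ε; FOLLOW(L) = { $, ',', 'f' }
  L → num: FIRST \ {ε} = { 'num' } — disjoint from FOLLOW(L)
  L → / , P: FIRST \ {ε} = { '/' } — disjoint from FOLLOW(L)
  L → ε: FIRST \ {ε} = { } — this is the only nullable alternative, skip
P has a nullable alternative but only one production, so nothing to check.

No FIRST/FOLLOW conflicts found.

Answer: No FIRST/FOLLOW conflicts.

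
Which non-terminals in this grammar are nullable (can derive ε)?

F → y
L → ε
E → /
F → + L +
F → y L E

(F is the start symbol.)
ε-productions: L → ε
So L is immediately nullable.
No further non-terminal can be added: every production for the remaining non-terminals contains a terminal or a non-nullable non-terminal.
Nullable = { 'L' }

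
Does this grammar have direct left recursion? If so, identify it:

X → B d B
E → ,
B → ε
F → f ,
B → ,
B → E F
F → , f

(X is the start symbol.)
X → B d B: starts with B
E → ,: starts with ','
B → ε: starts with ε
F → f ,: starts with f
B → ,: starts with ','
B → E F: starts with E
F → , f: starts with ','

No direct left recursion found.

Answer: No direct left recursion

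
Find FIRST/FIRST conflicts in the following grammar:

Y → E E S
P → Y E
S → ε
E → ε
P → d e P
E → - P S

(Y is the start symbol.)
A FIRST/FIRST conflict occurs when two productions N → α and N → β for the same non-terminal have FIRST(α) ∩ FIRST(β) ≠ ∅ (with ε ∈ FIRST of a nullable right-hand side, so two nullable alternatives also conflict).

FIRST sets of the non-terminals at (or reachable through a nullable prefix from) the front of some alternative:
  FIRST(Y) = { '-', ε }
  FIRST(E) = { '-', ε }

Productions for P:
  P → Y E: FIRST = { '-', ε }
  P → d e P: FIRST = { 'd' }
Productions for E:
  E → ε: FIRST = { ε }
  E → - P S: FIRST = { '-' }
Y, S have only one production, so no FIRST/FIRST conflict is possible there.

All alternatives of each non-terminal have pairwise disjoint FIRST sets.

Answer: No FIRST/FIRST conflicts.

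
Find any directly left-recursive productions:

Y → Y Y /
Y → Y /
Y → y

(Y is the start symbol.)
Direct left recursion occurs when N → N α for some non-terminal N (the right-hand side begins with the left-hand side itself).

Y → Y Y /: LEFT RECURSIVE (starts with Y)
Y → Y /: LEFT RECURSIVE (starts with Y)
Y → y: starts with y

The grammar has direct left recursion on: Y.

Answer: Yes, Y is left-recursive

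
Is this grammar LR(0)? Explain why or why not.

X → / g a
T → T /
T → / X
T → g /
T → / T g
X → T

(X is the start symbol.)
No. Shift-reduce conflict between [X → T .] and [T → T . /]

Augment with X' → X and build the canonical LR(0) collection (I0 = CLOSURE({[X' → . X]}), then GOTO on every symbol after a dot until no new states appear). It has 12 states:
  I0: { [T → . / T g], [T → . / X], [T → . T /], [T → . g /], [X → . / g a], [X → . T], [X' → . X] }  — shift
  I1: { [T → . / T g], [T → . / X], [T → . T /], [T → . g /], [T → / . T g], [T → / . X], [X → . / g a], [X → . T], [X → / . g a] }  — shift
  I2: { [T → T . /], [X → T .] }  — shift, reduce
  I3: { [X' → X .] }  — accept
  I4: { [T → g . /] }  — shift
  I5: { [T → g / .] }  — reduce
  I6: { [T → T / .] }  — reduce
  I7: { [T → / T . g], [T → T . /], [X → T .] }  — shift, reduce
  I8: { [T → / X .] }  — reduce
  I9: { [T → g . /], [X → / g . a] }  — shift
  I10: { [X → / g a .] }  — reduce
  I11: { [T → / T g .] }  — reduce

Conflict in state I2:
  Shift-reduce conflict between [X → T .] and [T → T . /]
So the grammar is NOT LR(0).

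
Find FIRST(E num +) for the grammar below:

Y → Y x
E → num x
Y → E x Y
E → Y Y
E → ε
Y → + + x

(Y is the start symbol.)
{ '+', 'num', 'x' }

FIRST sets of the non-terminals involved (from the grammar, by fixed-point iteration):
  FIRST(E) = { '+', 'num', 'x', ε }

To compute FIRST(E num +), process the symbols left to right:
Symbol E is a non-terminal. Add FIRST(E) \ {ε} = { '+', 'num', 'x' }
E is nullable (ε ∈ FIRST(E)), continue to the next symbol.
Symbol num is a terminal. Add 'num' and stop.
FIRST(E num +) = { '+', 'num', 'x' }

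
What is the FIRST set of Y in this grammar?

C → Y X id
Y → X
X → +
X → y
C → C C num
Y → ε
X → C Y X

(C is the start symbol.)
FIRST sets of the other non-terminals involved (by the same procedure, iterated to a fixed point):
  FIRST(X) = { '+', 'y' }

From Y → X:
  - X is a non-terminal: add FIRST(X) \ {ε} = { '+', 'y' }
    X is not nullable, so stop
From Y → ε:
  - ε-production, so ε ∈ FIRST(Y)

Collecting: FIRST(Y) = { '+', 'y', ε }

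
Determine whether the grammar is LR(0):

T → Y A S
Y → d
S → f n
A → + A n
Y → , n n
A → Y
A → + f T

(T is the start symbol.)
Yes, the grammar is LR(0)

A grammar is LR(0) if no state in the canonical LR(0) collection has:
  - both a shift item (dot before a terminal) and a complete item (shift-reduce conflict), or
  - two or more complete items (reduce-reduce conflict; the accept item [T' → T .] counts as a complete item here).

Augment with T' → T and build the canonical LR(0) collection (I0 = CLOSURE({[T' → . T]}), then GOTO on every symbol after a dot until no new states appear). It has 17 states:
  I0: { [T → . Y A S], [T' → . T], [Y → . , n n], [Y → . d] }  — shift
  I1: { [Y → , . n n] }  — shift
  I2: { [T' → T .] }  — accept
  I3: { [A → . + A n], [A → . + f T], [A → . Y], [T → Y . A S], [Y → . , n n], [Y → . d] }  — shift
  I4: { [Y → d .] }  — reduce
  I5: { [A → + . A n], [A → + . f T], [A → . + A n], [A → . + f T], [A → . Y], [Y → . , n n], [Y → . d] }  — shift
  I6: { [S → . f n], [T → Y A . S] }  — shift
  I7: { [A → Y .] }  — reduce
  I8: { [T → Y A S .] }  — reduce
  I9: { [S → f . n] }  — shift
  I10: { [S → f n .] }  — reduce
  I11: { [A → + A . n] }  — shift
  I12: { [A → + f . T], [T → . Y A S], [Y → . , n n], [Y → . d] }  — shift
  I13: { [A → + f T .] }  — reduce
  I14: { [A → + A n .] }  — reduce
  I15: { [Y → , n . n] }  — shift
  I16: { [Y → , n n .] }  — reduce

Every state is either a pure shift/goto state or contains exactly one complete item and nothing to shift — no conflicts. The grammar is LR(0).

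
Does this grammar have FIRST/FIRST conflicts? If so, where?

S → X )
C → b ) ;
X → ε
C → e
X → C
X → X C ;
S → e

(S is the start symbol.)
A FIRST/FIRST conflict occurs when two productions N → α and N → β for the same non-terminal have FIRST(α) ∩ FIRST(β) ≠ ∅ (with ε ∈ FIRST of a nullable right-hand side, so two nullable alternatives also conflict).

FIRST sets of the non-terminals at (or reachable through a nullable prefix from) the front of some alternative:
  FIRST(X) = { 'b', 'e', ε }
  FIRST(C) = { 'b', 'e' }

Productions for S:
  S → X ): FIRST = { ')', 'b', 'e' }
  S → e: FIRST = { 'e' }
Productions for C:
  C → b ) ;: FIRST = { 'b' }
  C → e: FIRST = { 'e' }
Productions for X:
  X → ε: FIRST = { ε }
  X → C: FIRST = { 'b', 'e' }
  X → X C ;: FIRST = { 'b', 'e' }

Conflict for S: S → X ) and S → e
  Overlap: { 'e' }
Conflict for X: X → C and X → X C ;
  Overlap: { 'b', 'e' }

Answer: Yes. S → X ')' / S → e on { 'e' }; X → C / X → X C ';' on { 'b', 'e' }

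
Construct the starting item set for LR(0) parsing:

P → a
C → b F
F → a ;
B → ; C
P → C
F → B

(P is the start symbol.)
First, augment the grammar with P' → P
I₀ = CLOSURE({ [P' → . P] }):
  [P' → . P] has the dot before P: add [P → . a], [P → . C]
  [P → . C] has the dot before C: add [C → . b F]
No further items can be added.

I₀ = { [C → . b F], [P → . C], [P → . a], [P' → . P] }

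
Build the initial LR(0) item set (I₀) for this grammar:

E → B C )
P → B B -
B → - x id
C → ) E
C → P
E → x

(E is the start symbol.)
{ [B → . - x id], [E → . B C )], [E → . x], [E' → . E] }

First, augment the grammar with E' → E
I₀ = CLOSURE({ [E' → . E] }):
  [E' → . E] has the dot before E: add [E → . B C )], [E → . x]
  [E → . B C )] has the dot before B: add [B → . - x id]
No further items can be added.

I₀ = { [B → . - x id], [E → . B C )], [E → . x], [E' → . E] }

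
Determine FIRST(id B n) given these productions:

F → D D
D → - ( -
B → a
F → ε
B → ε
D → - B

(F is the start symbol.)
{ 'id' }

To compute FIRST(id B n), process the symbols left to right:
Symbol id is a terminal. Add 'id' and stop.
FIRST(id B n) = { 'id' }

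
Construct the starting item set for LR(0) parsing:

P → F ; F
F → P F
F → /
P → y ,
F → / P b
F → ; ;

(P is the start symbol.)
{ [F → . / P b], [F → . /], [F → . ; ;], [F → . P F], [P → . F ; F], [P → . y ,], [P' → . P] }

First, augment the grammar with P' → P
I₀ = CLOSURE({ [P' → . P] }):
  [P' → . P] has the dot before P: add [P → . F ; F], [P → . y ,]
  [P → . F ; F] has the dot before F: add [F → . P F], [F → . /], [F → . / P b], [F → . ; ;]
No further items can be added.

I₀ = { [F → . / P b], [F → . /], [F → . ; ;], [F → . P F], [P → . F ; F], [P → . y ,], [P' → . P] }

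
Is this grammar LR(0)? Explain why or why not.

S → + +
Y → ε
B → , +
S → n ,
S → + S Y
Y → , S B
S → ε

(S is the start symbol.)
A grammar is LR(0) if no state in the canonical LR(0) collection has:
  - both a shift item (dot before a terminal) and a complete item (shift-reduce conflict), or
  - two or more complete items (reduce-reduce conflict; the accept item [S' → S .] counts as a complete item here).

Augment with S' → S and build the canonical LR(0) collection (I0 = CLOSURE({[S' → . S]}), then GOTO on every symbol after a dot until no new states appear). It has 13 states:
  I0: { [S → . + +], [S → . + S Y], [S → . n ,], [S → .], [S' → . S] }  — shift, reduce
  I1: { [S → + . +], [S → + . S Y], [S → . + +], [S → . + S Y], [S → . n ,], [S → .] }  — shift, reduce
  I2: { [S' → S .] }  — accept
  I3: { [S → n . ,] }  — shift
  I4: { [S → n , .] }  — reduce
  I5: { [S → + + .], [S → + . +], [S → + . S Y], [S → . + +], [S → . + S Y], [S → . n ,], [S → .] }  — shift, 2 reduces
  I6: { [S → + S . Y], [Y → . , S B], [Y → .] }  — shift, reduce
  I7: { [S → . + +], [S → . + S Y], [S → . n ,], [S → .], [Y → , . S B] }  — shift, reduce
  I8: { [S → + S Y .] }  — reduce
  I9: { [B → . , +], [Y → , S . B] }  — shift
  I10: { [B → , . +] }  — shift
  I11: { [Y → , S B .] }  — reduce
  I12: { [B → , + .] }  — reduce

Conflict in state I0:
  Shift-reduce conflict between [S → .] and [S → . + +]
So the grammar is NOT LR(0).

Answer: No. Shift-reduce conflict between [S → .] and [S → . + +]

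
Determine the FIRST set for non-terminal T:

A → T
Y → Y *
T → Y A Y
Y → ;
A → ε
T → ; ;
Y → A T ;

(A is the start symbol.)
{ ';' }

FIRST sets of the other non-terminals involved (by the same procedure, iterated to a fixed point):
  FIRST(Y) = { ';' }

From T → Y A Y:
  - Y is a non-terminal: add FIRST(Y) \ {ε} = { ';' }
    Y is not nullable, so stop
From T → ; ;:
  - ';' is a terminal: add ';' and stop

Collecting: FIRST(T) = { ';' }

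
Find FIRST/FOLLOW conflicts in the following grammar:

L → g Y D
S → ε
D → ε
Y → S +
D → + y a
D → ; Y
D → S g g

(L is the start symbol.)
No FIRST/FOLLOW conflicts.

A FIRST/FOLLOW conflict occurs when a non-terminal N has a nullable alternative N → β (β ⇒* ε) and another alternative N → α with FIRST(α) ∩ FOLLOW(N) ≠ ∅: on such a lookahead the parser cannot decide between expanding α and letting N vanish via β.

Nullable non-terminals: D, S.
FIRST sets used below: FIRST(S) = { ε }

D: nullable alternative(s) D → ε; FOLLOW(D) = { $ }
  D → ε: FIRST \ {ε} = { } — this is the only nullable alternative, skip
  D → + y a: FIRST \ {ε} = { '+' } — disjoint from FOLLOW(D)
  D → ; Y: FIRST \ {ε} = { ';' } — disjoint from FOLLOW(D)
  D → S g g: FIRST \ {ε} = { 'g' } — disjoint from FOLLOW(D)
S has a nullable alternative but only one production, so nothing to check.

L, Y have no nullable alternative, so no FIRST/FOLLOW check is needed there.

No FIRST/FOLLOW conflicts found.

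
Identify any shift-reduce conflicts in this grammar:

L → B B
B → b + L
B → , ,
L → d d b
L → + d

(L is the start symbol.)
No shift-reduce conflicts

A shift-reduce conflict occurs when an LR(0) state has both:
  - a complete (reduce) item [A → α .] (dot at the end), and
  - a shift item [B → β . c γ] (dot before a terminal).

Augment with L' → L and build the canonical LR(0) collection (I0 = CLOSURE({[L' → . L]}), then GOTO on every symbol after a dot until no new states appear). It has 14 states:
  I0: { [B → . , ,], [B → . b + L], [L → . + d], [L → . B B], [L → . d d b], [L' → . L] }  — shift
  I1: { [L → + . d] }  — shift
  I2: { [B → , . ,] }  — shift
  I3: { [B → . , ,], [B → . b + L], [L → B . B] }  — shift
  I4: { [L' → L .] }  — accept
  I5: { [B → b . + L] }  — shift
  I6: { [L → d . d b] }  — shift
  I7: { [L → d d . b] }  — shift
  I8: { [L → d d b .] }  — reduce
  I9: { [B → . , ,], [B → . b + L], [B → b + . L], [L → . + d], [L → . B B], [L → . d d b] }  — shift
  I10: { [B → b + L .] }  — reduce
  I11: { [L → B B .] }  — reduce
  I12: { [B → , , .] }  — reduce
  I13: { [L → + d .] }  — reduce

No state contains both a complete item and a shift item.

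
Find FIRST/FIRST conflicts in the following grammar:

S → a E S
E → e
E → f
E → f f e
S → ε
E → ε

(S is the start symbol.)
Yes. E → f / E → f f e on { 'f' }

A FIRST/FIRST conflict occurs when two productions N → α and N → β for the same non-terminal have FIRST(α) ∩ FIRST(β) ≠ ∅ (with ε ∈ FIRST of a nullable right-hand side, so two nullable alternatives also conflict).

Productions for S:
  S → a E S: FIRST = { 'a' }
  S → ε: FIRST = { ε }
Productions for E:
  E → e: FIRST = { 'e' }
  E → f: FIRST = { 'f' }
  E → f f e: FIRST = { 'f' }
  E → ε: FIRST = { ε }

Conflict for E: E → f and E → f f e
  Overlap: { 'f' }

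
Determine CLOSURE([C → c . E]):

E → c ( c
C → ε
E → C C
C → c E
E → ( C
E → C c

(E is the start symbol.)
{ [C → . c E], [C → .], [C → c . E], [E → . ( C], [E → . C C], [E → . C c], [E → . c ( c] }

To compute CLOSURE, for each item [A → α.Bβ] where B is a non-terminal, add [B → .γ] for all productions B → γ; repeat for the newly added items until nothing changes.

Start with: [C → c . E]
  [C → c . E] has the dot before E: add [E → . c ( c], [E → . C C], [E → . ( C], [E → . C c]
  [E → . C C] has the dot before C: add [C → .], [C → . c E]
No further items can be added.

CLOSURE = { [C → . c E], [C → .], [C → c . E], [E → . ( C], [E → . C C], [E → . C c], [E → . c ( c] }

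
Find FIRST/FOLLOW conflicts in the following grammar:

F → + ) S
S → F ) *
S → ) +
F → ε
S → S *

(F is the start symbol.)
No FIRST/FOLLOW conflicts.

Nullable non-terminals: F.

F: nullable alternative(s) F → ε; FOLLOW(F) = { $, ')' }
  F → + ) S: FIRST \ {ε} = { '+' } — disjoint from FOLLOW(F)
  F → ε: FIRST \ {ε} = { } — this is the only nullable alternative, skip

S has no nullable alternative, so no FIRST/FOLLOW check is needed there.

No FIRST/FOLLOW conflicts found.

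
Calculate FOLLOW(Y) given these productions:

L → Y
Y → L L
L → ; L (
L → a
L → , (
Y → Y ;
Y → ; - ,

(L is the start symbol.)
In L → Y: Y is at the end, add FOLLOW(L)
In Y → Y ;: Y is followed by ';', add FIRST(';') \ {ε} = { ';' }

The FOLLOW sets referred to above (computed the same way, to a fixed point):
  FOLLOW(L) = { $, '(', ',', ';', 'a' }

Taking the union: FOLLOW(Y) = { $, '(', ',', ';', 'a' }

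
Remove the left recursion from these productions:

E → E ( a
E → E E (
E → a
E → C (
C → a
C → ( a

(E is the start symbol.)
E is directly left-recursive. The standard transformation for
  A → A α₁ | ... | A α_m | β₁ | ... | β_n
is
  A  → β₁ A' | ... | β_n A'
  A' → α₁ A' | ... | α_m A' | ε

E → a becomes E → a E'
E → C ( becomes E → C ( E'
E → E ( a becomes E' → ( a E'
E → E E ( becomes E' → E ( E'
Add E' → ε

Productions for other non-terminals are unchanged:
  C → a
  C → ( a

Resulting grammar:
E → a E'
E → C ( E'
E' → ( a E'
E' → E ( E'
E' → ε
C → a
C → ( a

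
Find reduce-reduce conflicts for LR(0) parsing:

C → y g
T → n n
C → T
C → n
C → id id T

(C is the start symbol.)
A reduce-reduce conflict occurs when an LR(0) state has two complete items [A → α .] and [B → β .] — both call for a reduction, and with no lookahead the parser cannot choose between them.

Augment with C' → C and build the canonical LR(0) collection (I0 = CLOSURE({[C' → . C]}), then GOTO on every symbol after a dot until no new states appear). It has 11 states:
  I0: { [C → . T], [C → . id id T], [C → . n], [C → . y g], [C' → . C], [T → . n n] }  — shift
  I1: { [C' → C .] }  — accept
  I2: { [C → T .] }  — reduce
  I3: { [C → id . id T] }  — shift
  I4: { [C → n .], [T → n . n] }  — shift, reduce
  I5: { [C → y . g] }  — shift
  I6: { [C → y g .] }  — reduce
  I7: { [T → n n .] }  — reduce
  I8: { [C → id id . T], [T → . n n] }  — shift
  I9: { [C → id id T .] }  — reduce
  I10: { [T → n . n] }  — shift

No state contains more than one complete item.

Answer: No reduce-reduce conflicts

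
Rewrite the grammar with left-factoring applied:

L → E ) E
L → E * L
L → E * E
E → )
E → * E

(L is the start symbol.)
Left-factoring transforms A → αβ₁ | αβ₂ into A → αA' and A' → β₁ | β₂
(α is the longest common prefix among the alternatives). Repeat until
no nonterminal has two alternatives with a common prefix.

Round 1: L has alternatives sharing prefix 'E'. Introduce L': L → E L'
  Add: L' → ) E
  Add: L' → * L
  Add: L' → * E

Round 2: L' has alternatives sharing prefix '*'. Introduce L'': L' → * L''
  Add: L'' → L
  Add: L'' → E

No remaining common prefixes — done.

Resulting grammar:
L → E L'
L' → ) E
L' → * L''
L'' → L
L'' → E
E → )
E → * E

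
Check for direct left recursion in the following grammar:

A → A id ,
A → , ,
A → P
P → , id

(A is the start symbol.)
Direct left recursion occurs when N → N α for some non-terminal N (the right-hand side begins with the left-hand side itself).

A → A id ,: LEFT RECURSIVE (starts with A)
A → , ,: starts with ','
A → P: starts with P
P → , id: starts with ','

The grammar has direct left recursion on: A.

Answer: Yes, A is left-recursive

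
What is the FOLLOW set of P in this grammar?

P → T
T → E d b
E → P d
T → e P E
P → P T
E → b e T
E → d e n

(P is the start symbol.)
{ $, 'b', 'd', 'e' }

To compute FOLLOW(P), find every occurrence of P on a right-hand side N → α P β: add FIRST(β) \ {ε}, and if β is empty or nullable also add FOLLOW(N). Iterate to a fixed point.

P is the start symbol, so $ ∈ FOLLOW(P).
In E → P d: P is followed by d, add FIRST(d) \ {ε} = { 'd' }
In T → e P E: P is followed by E, add FIRST(E) \ {ε} = { 'b', 'd', 'e' }
In P → P T: P is followed by T, add FIRST(T) \ {ε} = { 'b', 'd', 'e' }

Taking the union: FOLLOW(P) = { $, 'b', 'd', 'e' }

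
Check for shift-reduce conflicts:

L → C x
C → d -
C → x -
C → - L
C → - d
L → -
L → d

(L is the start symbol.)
Augment with L' → L and build the canonical LR(0) collection (I0 = CLOSURE({[L' → . L]}), then GOTO on every symbol after a dot until no new states appear). It has 11 states:
  I0: { [C → . - L], [C → . - d], [C → . d -], [C → . x -], [L → . -], [L → . C x], [L → . d], [L' → . L] }  — shift
  I1: { [C → - . L], [C → - . d], [C → . - L], [C → . - d], [C → . d -], [C → . x -], [L → - .], [L → . -], [L → . C x], [L → . d] }  — shift, reduce
  I2: { [L → C . x] }  — shift
  I3: { [L' → L .] }  — accept
  I4: { [C → d . -], [L → d .] }  — shift, reduce
  I5: { [C → x . -] }  — shift
  I6: { [C → x - .] }  — reduce
  I7: { [C → d - .] }  — reduce
  I8: { [L → C x .] }  — reduce
  I9: { [C → - L .] }  — reduce
  I10: { [C → - d .], [C → d . -], [L → d .] }  — shift, 2 reduces

I1 contains reduce item [L → - .] and shift items [C → . - L], [C → . - d], [C → - . d], [C → . d -], [C → . x -], [L → . -], [L → . d] — shift-reduce conflict.
I4 contains reduce item [L → d .] and shift item [C → d . -] — shift-reduce conflict.
I10 contains reduce items [C → - d .], [L → d .] and shift item [C → d . -] — shift-reduce conflict.

Answer: Yes — I1: [L → - .] vs [C → . - L]; I4: [L → d .] vs [C → d . -]; I10: [C → - d .] vs [C → d . -]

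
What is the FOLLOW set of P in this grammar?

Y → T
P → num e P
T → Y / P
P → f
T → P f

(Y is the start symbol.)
To compute FOLLOW(P), find every occurrence of P on a right-hand side N → α P β: add FIRST(β) \ {ε}, and if β is empty or nullable also add FOLLOW(N). Iterate to a fixed point.

In P → num e P: P is at the end; this adds FOLLOW(P) to itself — nothing new
In T → Y / P: P is at the end, add FOLLOW(T)
In T → P f: P is followed by f, add FIRST(f) \ {ε} = { 'f' }

The FOLLOW sets referred to above (computed the same way, to a fixed point):
  FOLLOW(T) = { $, '/' }

Taking the union: FOLLOW(P) = { $, '/', 'f' }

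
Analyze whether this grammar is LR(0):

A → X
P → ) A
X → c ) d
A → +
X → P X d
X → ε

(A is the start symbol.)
A grammar is LR(0) if no state in the canonical LR(0) collection has:
  - both a shift item (dot before a terminal) and a complete item (shift-reduce conflict), or
  - two or more complete items (reduce-reduce conflict; the accept item [A' → A .] counts as a complete item here).

Augment with A' → A and build the canonical LR(0) collection (I0 = CLOSURE({[A' → . A]}), then GOTO on every symbol after a dot until no new states appear). It has 12 states:
  I0: { [A → . +], [A → . X], [A' → . A], [P → . ) A], [X → . P X d], [X → . c ) d], [X → .] }  — shift, reduce
  I1: { [A → . +], [A → . X], [P → ) . A], [P → . ) A], [X → . P X d], [X → . c ) d], [X → .] }  — shift, reduce
  I2: { [A → + .] }  — reduce
  I3: { [A' → A .] }  — accept
  I4: { [P → . ) A], [X → . P X d], [X → . c ) d], [X → .], [X → P . X d] }  — shift, reduce
  I5: { [A → X .] }  — reduce
  I6: { [X → c . ) d] }  — shift
  I7: { [X → c ) . d] }  — shift
  I8: { [X → c ) d .] }  — reduce
  I9: { [X → P X . d] }  — shift
  I10: { [X → P X d .] }  — reduce
  I11: { [P → ) A .] }  — reduce

Conflict in state I0:
  Shift-reduce conflict between [X → .] and [A → . +]
So the grammar is NOT LR(0).

Answer: No. Shift-reduce conflict between [X → .] and [A → . +]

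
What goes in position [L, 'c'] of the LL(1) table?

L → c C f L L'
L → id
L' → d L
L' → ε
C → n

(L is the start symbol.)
To find M[L, 'c'], we find productions for L where 'c' is in the predict set (PREDICT(N → α) = (FIRST(α) \ {ε}) ∪ (FOLLOW(N) if α ⇒* ε)).

L → c C f L L': PREDICT = { 'c' }
  'c' is in predict set, so this production goes in M[L, 'c']
L → id: PREDICT = { 'id' }

M[L, 'c'] = L → c C f L L'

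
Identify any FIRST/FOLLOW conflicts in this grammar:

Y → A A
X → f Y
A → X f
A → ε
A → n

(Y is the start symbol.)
Yes. A → X f with FOLLOW(A) on { 'f' }; A → n with FOLLOW(A) on { 'n' }

Nullable non-terminals: A, Y.
FIRST sets used below: FIRST(X) = { 'f' }

A: nullable alternative(s) A → ε; FOLLOW(A) = { $, 'f', 'n' }
  A → X f: FIRST \ {ε} = { 'f' } — overlaps FOLLOW(A) on { 'f' }: CONFLICT
  A → ε: FIRST \ {ε} = { } — this is the only nullable alternative, skip
  A → n: FIRST \ {ε} = { 'n' } — overlaps FOLLOW(A) on { 'n' }: CONFLICT
Y has a nullable alternative but only one production, so nothing to check.

X has no nullable alternative, so no FIRST/FOLLOW check is needed there.

So the grammar has 2 FIRST/FOLLOW conflicts (marked CONFLICT above).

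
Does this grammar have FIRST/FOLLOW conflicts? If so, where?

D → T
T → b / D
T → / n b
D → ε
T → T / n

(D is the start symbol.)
A FIRST/FOLLOW conflict occurs when a non-terminal N has a nullable alternative N → β (β ⇒* ε) and another alternative N → α with FIRST(α) ∩ FOLLOW(N) ≠ ∅: on such a lookahead the parser cannot decide between expanding α and letting N vanish via β.

Nullable non-terminals: D.
FIRST sets used below: FIRST(T) = { '/', 'b' }

D: nullable alternative(s) D → ε; FOLLOW(D) = { $, '/' }
  D → T: FIRST \ {ε} = { '/', 'b' } — overlaps FOLLOW(D) on { '/' }: CONFLICT
  D → ε: FIRST \ {ε} = { } — this is the only nullable alternative, skip

T has no nullable alternative, so no FIRST/FOLLOW check is needed there.

So the grammar has 1 FIRST/FOLLOW conflict (marked CONFLICT above).

Answer: Yes. D → T with FOLLOW(D) on { '/' }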